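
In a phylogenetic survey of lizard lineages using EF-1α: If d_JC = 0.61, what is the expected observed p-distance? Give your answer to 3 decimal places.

0.417

p = (3/4)(1 − e^(−4d/3)) = 0.75 × (1 − e^(-0.813333)) = 0.75 × (1 − 0.443378) = 0.417467.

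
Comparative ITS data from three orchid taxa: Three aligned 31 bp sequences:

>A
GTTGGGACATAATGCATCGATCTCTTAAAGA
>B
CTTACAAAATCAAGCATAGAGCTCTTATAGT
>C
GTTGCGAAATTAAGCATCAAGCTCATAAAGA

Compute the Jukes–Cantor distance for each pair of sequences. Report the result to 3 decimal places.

d(A,B) = 0.481, d(A,C) = 0.269, d(B,C) = 0.367

A–B: 11/31 sites differ → p ≈ 0.354839, d = −0.75 ln(1 − 0.473119) = 0.480585 ≈ 0.481.
A–C: 7/31 sites differ → p ≈ 0.225806, d = −0.75 ln(1 − 0.301075) = 0.268659 ≈ 0.269.
B–C: 9/31 sites differ → p ≈ 0.290323, d = −0.75 ln(1 − 0.387097) = 0.367161 ≈ 0.367.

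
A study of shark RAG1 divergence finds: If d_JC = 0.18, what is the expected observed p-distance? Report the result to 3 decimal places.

0.160

p = (3/4)(1 − e^(−4d/3)) = 0.75 × (1 − e^(-0.24)) = 0.75 × (1 − 0.786628) = 0.160029.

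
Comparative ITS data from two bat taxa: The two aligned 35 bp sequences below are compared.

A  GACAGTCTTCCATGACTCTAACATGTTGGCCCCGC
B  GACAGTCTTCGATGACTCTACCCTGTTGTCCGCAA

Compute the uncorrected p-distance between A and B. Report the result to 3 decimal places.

The sequences differ at 7 of 35 positions (sites 11, 21, 23, 29, 32, 34, 35).
p = 7/35 = 0.200.

0.200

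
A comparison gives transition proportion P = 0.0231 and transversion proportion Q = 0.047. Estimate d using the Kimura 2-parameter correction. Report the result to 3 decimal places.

0.074

Under the Kimura two-parameter model, d = −½ ln(1 − 2P − Q) − ¼ ln(1 − 2Q).
1 − 2P − Q = 0.9068, giving −½ ln(0.9068) = 0.048917.
1 − 2Q = 0.906, giving −¼ ln(0.906) = 0.024679.
d = 0.048917 + 0.024679 = 0.073596.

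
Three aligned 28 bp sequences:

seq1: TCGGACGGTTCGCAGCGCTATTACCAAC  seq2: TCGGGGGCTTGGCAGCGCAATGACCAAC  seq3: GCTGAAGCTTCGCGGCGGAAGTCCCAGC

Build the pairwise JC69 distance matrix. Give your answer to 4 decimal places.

d(seq1,seq2) = 0.2524, d(seq1,seq3) = 0.4850, d(seq2,seq3) = 0.5565

seq1–seq2: 6/28 sites differ → p ≈ 0.214286, d = −0.75 ln(1 − 0.285715) = 0.252355 ≈ 0.2524.
seq1–seq3: 10/28 sites differ → p ≈ 0.357143, d = −0.75 ln(1 − 0.476191) = 0.484971 ≈ 0.4850.
seq2–seq3: 11/28 sites differ → p ≈ 0.392857, d = −0.75 ln(1 − 0.523809) = 0.556452 ≈ 0.5565.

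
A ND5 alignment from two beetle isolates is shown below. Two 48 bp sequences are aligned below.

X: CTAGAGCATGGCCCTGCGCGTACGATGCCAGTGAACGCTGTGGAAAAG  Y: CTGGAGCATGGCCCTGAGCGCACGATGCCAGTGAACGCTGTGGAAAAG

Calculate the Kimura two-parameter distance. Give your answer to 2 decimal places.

0.07

Of 48 sites, 2 differences are transitions and 1 are transversions, so P = 2/48 ≈ 0.041667 and Q = 1/48 ≈ 0.020833.
Under the Kimura two-parameter model, d = −½ ln(1 − 2P − Q) − ¼ ln(1 − 2Q).
1 − 2P − Q = 0.895833, giving −½ ln(0.895833) = 0.055001.
1 − 2Q = 0.958334, giving −¼ ln(0.958334) = 0.010640.
d = 0.055001 + 0.010640 = 0.065641.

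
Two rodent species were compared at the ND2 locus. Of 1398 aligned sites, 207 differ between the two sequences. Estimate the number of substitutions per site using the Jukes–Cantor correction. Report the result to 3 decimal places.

0.165

p = 207/1398 ≈ 0.148069.
d = −(3/4) ln(1 − 4p/3) = −0.75 ln(1 − 0.197425) = −0.75 ln(0.802575)
  = −0.75 × (-0.219930) = 0.164948 substitutions/site.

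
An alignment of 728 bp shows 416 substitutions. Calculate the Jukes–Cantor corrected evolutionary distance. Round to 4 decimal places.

p = 416/728 ≈ 0.571429.
d = −(3/4) ln(1 − 4p/3) = −0.75 ln(1 − 0.761905) = −0.75 ln(0.238095)
  = −0.75 × (-1.435086) = 1.076315 substitutions/site.

1.0763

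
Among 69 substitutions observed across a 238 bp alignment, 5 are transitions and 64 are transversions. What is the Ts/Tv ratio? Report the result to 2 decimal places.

0.08

R = 5/64 = 0.078125 ≈ 0.08 (to 2 d.p.).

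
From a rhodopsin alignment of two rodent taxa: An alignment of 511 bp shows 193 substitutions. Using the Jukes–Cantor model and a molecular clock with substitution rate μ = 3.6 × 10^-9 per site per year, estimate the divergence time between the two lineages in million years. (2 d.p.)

p = 193/511 ≈ 0.377691.
d = −(3/4) ln(1 − 4p/3) = −0.75 ln(1 − 0.503588) = −0.75 ln(0.496412)
  = −0.75 × (-0.700349) = 0.525262 substitutions/site.
Under a molecular clock d = 2μt, so t = d/(2μ) = 0.525262 / (2 × 3.6 × 10^-9) = 72.95 million years.

72.95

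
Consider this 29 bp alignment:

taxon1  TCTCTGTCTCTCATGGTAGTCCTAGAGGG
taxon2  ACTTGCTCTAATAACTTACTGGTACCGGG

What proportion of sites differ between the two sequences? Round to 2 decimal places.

The sequences differ at 15 of 29 positions.
p = 15/29 = 0.517241… ≈ 0.52 (to 2 d.p.).

0.52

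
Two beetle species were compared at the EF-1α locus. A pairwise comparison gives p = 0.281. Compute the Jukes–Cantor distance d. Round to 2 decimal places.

d = −(3/4) ln(1 − 4p/3) = −0.75 ln(1 − 0.374667) = −0.75 ln(0.625333)
  = −0.75 × (-0.469471) = 0.352103 substitutions/site.

0.35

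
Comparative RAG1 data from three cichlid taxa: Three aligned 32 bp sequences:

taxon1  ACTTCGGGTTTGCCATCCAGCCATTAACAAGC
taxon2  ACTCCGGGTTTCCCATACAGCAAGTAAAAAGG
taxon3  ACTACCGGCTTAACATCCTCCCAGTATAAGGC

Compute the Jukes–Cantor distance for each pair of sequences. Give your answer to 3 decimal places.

d(taxon1,taxon2) = 0.259, d(taxon1,taxon3) = 0.460, d(taxon2,taxon3) = 0.520

taxon1–taxon2: 7/32 sites differ → p = 0.21875, d = −0.75 ln(1 − 0.291667) = 0.258631 ≈ 0.259.
taxon1–taxon3: 11/32 sites differ → p = 0.34375, d = −0.75 ln(1 − 0.458333) = 0.459828 ≈ 0.460.
taxon2–taxon3: 12/32 sites differ → p = 0.375, d = −0.75 ln(1 − 0.5) = 0.519860 ≈ 0.520.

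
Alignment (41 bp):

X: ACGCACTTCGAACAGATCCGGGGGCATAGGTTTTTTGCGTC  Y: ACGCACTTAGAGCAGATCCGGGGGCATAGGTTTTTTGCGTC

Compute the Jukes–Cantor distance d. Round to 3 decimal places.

0.050

The sequences differ at 2 of 41 sites (9, 12), so p = 2/41 ≈ 0.04878.
d = −(3/4) ln(1 − 4p/3) = −0.75 ln(1 − 0.06504) = −0.75 ln(0.93496)
  = −0.75 × (-0.067252) = 0.050439 substitutions/site.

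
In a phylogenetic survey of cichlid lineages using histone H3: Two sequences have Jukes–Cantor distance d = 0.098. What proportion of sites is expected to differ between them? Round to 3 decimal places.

0.092

p = (3/4)(1 − e^(−4d/3)) = 0.75 × (1 − e^(-0.130667)) = 0.75 × (1 − 0.877510) = 0.091868.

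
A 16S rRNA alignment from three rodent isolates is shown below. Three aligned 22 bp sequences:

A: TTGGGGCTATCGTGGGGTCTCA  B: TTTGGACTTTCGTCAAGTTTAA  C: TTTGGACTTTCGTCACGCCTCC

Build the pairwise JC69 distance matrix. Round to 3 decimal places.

A–B: 8/22 sites differ → p ≈ 0.363636, d = −0.75 ln(1 − 0.484848) = 0.497470 ≈ 0.497.
A–C: 8/22 sites differ → p ≈ 0.363636, d = −0.75 ln(1 − 0.484848) = 0.497470 ≈ 0.497.
B–C: 5/22 sites differ → p ≈ 0.227273, d = −0.75 ln(1 − 0.303031) = 0.270761 ≈ 0.271.

d(A,B) = 0.497, d(A,C) = 0.497, d(B,C) = 0.271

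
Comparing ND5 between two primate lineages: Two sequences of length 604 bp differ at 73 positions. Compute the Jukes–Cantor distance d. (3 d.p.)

0.132

p = 73/604 ≈ 0.120861.
d = −(3/4) ln(1 − 4p/3) = −0.75 ln(1 − 0.161148) = −0.75 ln(0.838852)
  = −0.75 × (-0.175721) = 0.131791 substitutions/site.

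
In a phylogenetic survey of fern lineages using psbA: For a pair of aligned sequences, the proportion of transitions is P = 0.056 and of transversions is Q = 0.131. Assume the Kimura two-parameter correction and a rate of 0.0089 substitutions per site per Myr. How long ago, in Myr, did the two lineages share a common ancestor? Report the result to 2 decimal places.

Under the Kimura two-parameter model, d = −½ ln(1 − 2P − Q) − ¼ ln(1 − 2Q).
1 − 2P − Q = 0.757, giving −½ ln(0.757) = 0.139196.
1 − 2Q = 0.738, giving −¼ ln(0.738) = 0.075953.
d = 0.139196 + 0.075953 = 0.215149.
Under a molecular clock d = 2μt, so t = d/(2μ) = 0.215149 / (2 × 0.0089) = 12.09 Myr.

12.09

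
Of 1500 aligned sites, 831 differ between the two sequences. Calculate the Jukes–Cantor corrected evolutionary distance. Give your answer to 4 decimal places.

1.0065

p = 831/1500 = 0.554.
d = −(3/4) ln(1 − 4p/3) = −0.75 ln(1 − 0.738667) = −0.75 ln(0.261333)
  = −0.75 × (-1.341960) = 1.006470 substitutions/site.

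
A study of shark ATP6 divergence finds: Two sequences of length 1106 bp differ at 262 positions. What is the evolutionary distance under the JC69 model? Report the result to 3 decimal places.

0.285

p = 262/1106 ≈ 0.23689.
d = −(3/4) ln(1 − 4p/3) = −0.75 ln(1 − 0.315853) = −0.75 ln(0.684147)
  = −0.75 × (-0.379582) = 0.284687 substitutions/site.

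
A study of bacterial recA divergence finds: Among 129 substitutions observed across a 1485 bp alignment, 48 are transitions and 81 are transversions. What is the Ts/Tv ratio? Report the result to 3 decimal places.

0.593

R = 48/81 = 0.592592… ≈ 0.593 (to 3 d.p.).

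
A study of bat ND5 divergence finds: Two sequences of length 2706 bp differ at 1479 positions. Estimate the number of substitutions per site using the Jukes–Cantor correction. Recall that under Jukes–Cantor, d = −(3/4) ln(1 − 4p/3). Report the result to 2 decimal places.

p = 1479/2706 ≈ 0.546563.
d = −(3/4) ln(1 − 4p/3) = −0.75 ln(1 − 0.728751) = −0.75 ln(0.271249)
  = −0.75 × (-1.304718) = 0.978539 substitutions/site.

0.98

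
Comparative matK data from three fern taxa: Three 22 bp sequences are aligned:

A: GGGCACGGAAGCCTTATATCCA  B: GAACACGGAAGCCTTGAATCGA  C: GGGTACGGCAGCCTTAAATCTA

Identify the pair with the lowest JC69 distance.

A and C

A–B: 5/22 differ, p = 0.227, d = 0.271.
A–C: 4/22 differ, p = 0.182, d = 0.208.
B–C: 6/22 differ, p = 0.273, d = 0.339.
The smallest distance is between A and C.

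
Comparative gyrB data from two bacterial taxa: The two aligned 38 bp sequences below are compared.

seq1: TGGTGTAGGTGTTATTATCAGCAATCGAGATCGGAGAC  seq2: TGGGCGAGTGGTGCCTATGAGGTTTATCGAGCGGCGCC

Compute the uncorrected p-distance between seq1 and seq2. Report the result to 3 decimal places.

0.474

The sequences differ at 18 of 38 positions.
p = 18/38 = 0.473684… ≈ 0.474 (to 3 d.p.).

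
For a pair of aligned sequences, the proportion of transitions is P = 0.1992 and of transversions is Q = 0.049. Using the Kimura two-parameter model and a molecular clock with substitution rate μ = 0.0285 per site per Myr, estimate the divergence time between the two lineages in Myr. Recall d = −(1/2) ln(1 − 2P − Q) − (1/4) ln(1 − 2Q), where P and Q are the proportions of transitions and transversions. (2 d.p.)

Under the Kimura two-parameter model, d = −½ ln(1 − 2P − Q) − ¼ ln(1 − 2Q).
1 − 2P − Q = 0.5526, giving −½ ln(0.5526) = 0.296560.
1 − 2Q = 0.902, giving −¼ ln(0.902) = 0.025785.
d = 0.296560 + 0.025785 = 0.322345.
Under a molecular clock d = 2μt, so t = d/(2μ) = 0.322345 / (2 × 0.0285) = 5.66 Myr.

5.66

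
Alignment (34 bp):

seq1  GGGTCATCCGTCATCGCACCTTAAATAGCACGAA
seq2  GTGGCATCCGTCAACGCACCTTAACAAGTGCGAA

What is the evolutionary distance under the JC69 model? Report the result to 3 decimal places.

0.241

The sequences differ at 7 of 34 sites (2, 4, 14, 25, 26, 29, 30), so p = 7/34 ≈ 0.205882.
d = −(3/4) ln(1 − 4p/3) = −0.75 ln(1 − 0.274509) = −0.75 ln(0.725491)
  = −0.75 × (-0.320907) = 0.240680 substitutions/site.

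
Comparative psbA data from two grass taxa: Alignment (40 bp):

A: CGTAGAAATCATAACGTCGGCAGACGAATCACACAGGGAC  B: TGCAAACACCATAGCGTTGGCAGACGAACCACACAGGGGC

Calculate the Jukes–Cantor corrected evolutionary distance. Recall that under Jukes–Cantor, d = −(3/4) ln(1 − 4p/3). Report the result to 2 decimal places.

The sequences differ at 9 of 40 sites (1, 3, 5, 7, 9, 14, 18, 29, 39), so p = 9/40 = 0.225.
d = −(3/4) ln(1 − 4p/3) = −0.75 ln(1 − 0.3) = −0.75 ln(0.7)
  = −0.75 × (-0.356675) = 0.267506 substitutions/site.

0.27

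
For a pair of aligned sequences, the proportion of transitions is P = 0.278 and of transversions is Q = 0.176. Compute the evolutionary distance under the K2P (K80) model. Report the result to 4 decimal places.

Under the Kimura two-parameter model, d = −½ ln(1 − 2P − Q) − ¼ ln(1 − 2Q).
1 − 2P − Q = 0.268, giving −½ ln(0.268) = 0.658384.
1 − 2Q = 0.648, giving −¼ ln(0.648) = 0.108466.
d = 0.658384 + 0.108466 = 0.766850.

0.7669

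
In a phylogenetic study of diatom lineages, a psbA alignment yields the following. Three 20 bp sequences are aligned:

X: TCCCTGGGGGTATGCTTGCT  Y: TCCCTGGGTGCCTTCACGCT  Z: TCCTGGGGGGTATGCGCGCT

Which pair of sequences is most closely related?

X and Z

X–Y: 6/20 differ, p = 0.300, d = 0.383.
X–Z: 4/20 differ, p = 0.200, d = 0.233.
Y–Z: 7/20 differ, p = 0.350, d = 0.471.
The smallest distance is between X and Z.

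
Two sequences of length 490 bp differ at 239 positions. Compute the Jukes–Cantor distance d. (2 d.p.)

0.79

p = 239/490 ≈ 0.487755.
d = −(3/4) ln(1 − 4p/3) = −0.75 ln(1 − 0.65034) = −0.75 ln(0.34966)
  = −0.75 × (-1.050794) = 0.788096 substitutions/site.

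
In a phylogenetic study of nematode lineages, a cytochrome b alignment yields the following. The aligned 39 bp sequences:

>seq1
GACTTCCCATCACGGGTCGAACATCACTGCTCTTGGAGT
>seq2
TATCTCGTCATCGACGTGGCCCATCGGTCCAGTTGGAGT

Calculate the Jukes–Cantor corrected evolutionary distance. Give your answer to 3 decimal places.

0.863

The sequences differ at 20 of 39 sites, so p = 20/39 ≈ 0.512821.
d = −(3/4) ln(1 − 4p/3) = −0.75 ln(1 − 0.683761) = −0.75 ln(0.316239)
  = −0.75 × (-1.151257) = 0.863443 substitutions/site.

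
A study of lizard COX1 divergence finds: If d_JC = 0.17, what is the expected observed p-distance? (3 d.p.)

0.152

p = (3/4)(1 − e^(−4d/3)) = 0.75 × (1 − e^(-0.226667)) = 0.75 × (1 − 0.797186) = 0.152111.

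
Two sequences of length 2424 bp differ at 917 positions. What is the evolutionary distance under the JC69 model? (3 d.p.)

p = 917/2424 ≈ 0.3783.
d = −(3/4) ln(1 − 4p/3) = −0.75 ln(1 − 0.5044) = −0.75 ln(0.4956)
  = −0.75 × (-0.701986) = 0.526490 substitutions/site.

0.526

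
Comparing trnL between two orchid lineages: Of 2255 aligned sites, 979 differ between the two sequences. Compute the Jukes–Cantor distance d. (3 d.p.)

p = 979/2255 ≈ 0.434146.
d = −(3/4) ln(1 − 4p/3) = −0.75 ln(1 − 0.578861) = −0.75 ln(0.421139)
  = −0.75 × (-0.864792) = 0.648594 substitutions/site.

0.649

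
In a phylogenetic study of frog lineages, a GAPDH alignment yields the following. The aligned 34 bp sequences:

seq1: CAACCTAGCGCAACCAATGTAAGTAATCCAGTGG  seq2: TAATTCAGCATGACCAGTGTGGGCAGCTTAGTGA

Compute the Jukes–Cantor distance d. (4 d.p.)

The sequences differ at 16 of 34 sites, so p = 16/34 ≈ 0.470588.
d = −(3/4) ln(1 − 4p/3) = −0.75 ln(1 − 0.627451) = −0.75 ln(0.372549)
  = −0.75 × (-0.987387) = 0.740540 substitutions/site.

0.7405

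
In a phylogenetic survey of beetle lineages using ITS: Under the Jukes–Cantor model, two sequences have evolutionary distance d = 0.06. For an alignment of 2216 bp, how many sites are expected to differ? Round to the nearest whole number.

Invert JC69: p = (3/4)(1 − e^(−4d/3)) = 0.75 × (1 − e^(-0.08)) = 0.75 × (1 − 0.923116) = 0.057663.
Expected differing sites = pL ≈ 0.057663 × 2216 = 127.781208 ≈ 128.

128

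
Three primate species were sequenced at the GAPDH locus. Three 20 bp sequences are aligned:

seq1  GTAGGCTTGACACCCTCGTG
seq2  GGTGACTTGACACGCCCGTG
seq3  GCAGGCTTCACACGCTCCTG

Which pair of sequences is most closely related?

seq1 and seq3

seq1–seq2: 5/20 differ, p = 0.250, d = 0.304.
seq1–seq3: 4/20 differ, p = 0.200, d = 0.233.
seq2–seq3: 6/20 differ, p = 0.300, d = 0.383.
The smallest distance is between seq1 and seq3.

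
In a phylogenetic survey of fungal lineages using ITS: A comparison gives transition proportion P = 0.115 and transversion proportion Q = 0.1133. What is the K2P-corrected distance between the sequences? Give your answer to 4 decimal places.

0.2745

Under the Kimura two-parameter model, d = −½ ln(1 − 2P − Q) − ¼ ln(1 − 2Q).
1 − 2P − Q = 0.6567, giving −½ ln(0.6567) = 0.210264.
1 − 2Q = 0.7734, giving −¼ ln(0.7734) = 0.064240.
d = 0.210264 + 0.064240 = 0.274504.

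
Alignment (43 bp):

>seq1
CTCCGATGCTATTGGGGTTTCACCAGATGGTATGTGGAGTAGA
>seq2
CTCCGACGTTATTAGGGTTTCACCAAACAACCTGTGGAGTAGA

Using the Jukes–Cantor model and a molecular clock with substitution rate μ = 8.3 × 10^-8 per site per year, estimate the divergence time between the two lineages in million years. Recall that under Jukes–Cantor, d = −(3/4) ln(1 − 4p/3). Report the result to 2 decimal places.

The sequences differ at 9 of 43 sites (7, 9, 14, 26, 28, 29, 30, 31, 32), so p = 9/43 ≈ 0.209302.
d = −(3/4) ln(1 − 4p/3) = −0.75 ln(1 − 0.279069) = −0.75 ln(0.720931)
  = −0.75 × (-0.327212) = 0.245409 substitutions/site.
Under a molecular clock d = 2μt, so t = d/(2μ) = 0.245409 / (2 × 8.3 × 10^-8) = 1.48 million years.

1.48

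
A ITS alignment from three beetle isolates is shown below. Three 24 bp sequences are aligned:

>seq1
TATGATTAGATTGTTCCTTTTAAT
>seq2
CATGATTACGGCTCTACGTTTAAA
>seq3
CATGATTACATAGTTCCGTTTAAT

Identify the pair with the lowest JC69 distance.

seq1–seq2: 10/24 differ, p = 0.417, d = 0.608.
seq1–seq3: 4/24 differ, p = 0.167, d = 0.188.
seq2–seq3: 7/24 differ, p = 0.292, d = 0.369.
The smallest distance is between seq1 and seq3.

seq1 and seq3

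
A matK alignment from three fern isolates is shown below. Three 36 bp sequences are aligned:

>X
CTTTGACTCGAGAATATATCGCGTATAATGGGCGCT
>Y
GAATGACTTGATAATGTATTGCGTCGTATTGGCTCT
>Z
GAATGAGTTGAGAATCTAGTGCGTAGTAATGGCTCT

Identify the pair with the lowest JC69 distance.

X–Y: 12/36 differ, p = 0.333, d = 0.441.
X–Z: 13/36 differ, p = 0.361, d = 0.493.
Y–Z: 6/36 differ, p = 0.167, d = 0.188.
The smallest distance is between Y and Z.

Y and Z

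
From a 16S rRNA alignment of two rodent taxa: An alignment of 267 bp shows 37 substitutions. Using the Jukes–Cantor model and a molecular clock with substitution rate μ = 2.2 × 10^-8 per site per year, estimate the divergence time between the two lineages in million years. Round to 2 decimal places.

3.48

p = 37/267 ≈ 0.138577.
d = −(3/4) ln(1 − 4p/3) = −0.75 ln(1 − 0.184769) = −0.75 ln(0.815231)
  = −0.75 × (-0.204284) = 0.153213 substitutions/site.
Under a molecular clock d = 2μt, so t = d/(2μ) = 0.153213 / (2 × 2.2 × 10^-8) = 3.48 million years.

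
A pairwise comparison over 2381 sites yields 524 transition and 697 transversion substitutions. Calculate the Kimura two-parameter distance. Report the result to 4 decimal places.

P = 524/2381 ≈ 0.220076 and Q = 697/2381 ≈ 0.292734.
Under the Kimura two-parameter model, d = −½ ln(1 − 2P − Q) − ¼ ln(1 − 2Q).
1 − 2P − Q = 0.267114, giving −½ ln(0.267114) = 0.660040.
1 − 2Q = 0.414532, giving −¼ ln(0.414532) = 0.220151.
d = 0.660040 + 0.220151 = 0.880191.

0.8802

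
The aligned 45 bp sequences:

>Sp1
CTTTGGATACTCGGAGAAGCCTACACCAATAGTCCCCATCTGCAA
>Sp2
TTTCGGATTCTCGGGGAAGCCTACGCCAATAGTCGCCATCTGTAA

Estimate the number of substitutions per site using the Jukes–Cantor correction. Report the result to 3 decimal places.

0.174

The sequences differ at 7 of 45 sites (1, 4, 9, 15, 25, 35, 43), so p = 7/45 ≈ 0.155556.
d = −(3/4) ln(1 − 4p/3) = −0.75 ln(1 − 0.207408) = −0.75 ln(0.792592)
  = −0.75 × (-0.232447) = 0.174335 substitutions/site.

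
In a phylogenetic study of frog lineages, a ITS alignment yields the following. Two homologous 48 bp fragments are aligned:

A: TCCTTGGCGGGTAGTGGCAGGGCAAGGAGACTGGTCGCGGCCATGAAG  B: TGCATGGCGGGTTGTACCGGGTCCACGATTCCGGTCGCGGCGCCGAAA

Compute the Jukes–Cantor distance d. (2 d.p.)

0.44

The sequences differ at 16 of 48 sites, so p = 16/48 ≈ 0.333333.
d = −(3/4) ln(1 − 4p/3) = −0.75 ln(1 − 0.444444) = −0.75 ln(0.555556)
  = −0.75 × (-0.587786) = 0.440840 substitutions/site.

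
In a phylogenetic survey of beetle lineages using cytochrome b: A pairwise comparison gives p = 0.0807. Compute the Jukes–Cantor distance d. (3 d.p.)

0.085

d = −(3/4) ln(1 − 4p/3) = −0.75 ln(1 − 0.1076) = −0.75 ln(0.8924)
  = −0.75 × (-0.113841) = 0.085381 substitutions/site.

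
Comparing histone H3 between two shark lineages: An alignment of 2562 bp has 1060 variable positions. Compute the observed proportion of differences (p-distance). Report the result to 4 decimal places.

p = 1060/2562 = 0.413739… ≈ 0.4137 (to 4 d.p.).

0.4137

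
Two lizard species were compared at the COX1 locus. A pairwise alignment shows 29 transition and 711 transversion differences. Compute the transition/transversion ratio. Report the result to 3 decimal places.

R = 29/711 = 0.040787… ≈ 0.041 (to 3 d.p.).

0.041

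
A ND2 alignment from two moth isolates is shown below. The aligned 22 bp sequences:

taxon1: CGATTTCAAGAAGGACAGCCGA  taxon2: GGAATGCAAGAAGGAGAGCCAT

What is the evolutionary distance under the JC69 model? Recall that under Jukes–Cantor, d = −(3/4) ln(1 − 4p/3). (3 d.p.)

0.339

The sequences differ at 6 of 22 sites (1, 4, 6, 16, 21, 22), so p = 6/22 ≈ 0.272727.
d = −(3/4) ln(1 − 4p/3) = −0.75 ln(1 − 0.363636) = −0.75 ln(0.636364)
  = −0.75 × (-0.451985) = 0.338989 substitutions/site.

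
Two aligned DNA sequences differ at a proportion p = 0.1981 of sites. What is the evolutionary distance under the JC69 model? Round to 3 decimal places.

d = −(3/4) ln(1 − 4p/3) = −0.75 ln(1 − 0.264133) = −0.75 ln(0.735867)
  = −0.75 × (-0.306706) = 0.230030 substitutions/site.

0.230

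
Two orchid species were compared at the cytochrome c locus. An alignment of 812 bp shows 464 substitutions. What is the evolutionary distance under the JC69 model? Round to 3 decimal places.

1.076

p = 464/812 ≈ 0.571429.
d = −(3/4) ln(1 − 4p/3) = −0.75 ln(1 − 0.761905) = −0.75 ln(0.238095)
  = −0.75 × (-1.435086) = 1.076315 substitutions/site.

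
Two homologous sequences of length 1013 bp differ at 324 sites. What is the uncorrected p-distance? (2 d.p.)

p = 324/1013 = 0.319842… ≈ 0.32 (to 2 d.p.).

0.32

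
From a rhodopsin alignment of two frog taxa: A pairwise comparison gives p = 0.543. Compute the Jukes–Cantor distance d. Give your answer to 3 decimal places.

0.966

d = −(3/4) ln(1 − 4p/3) = −0.75 ln(1 − 0.724) = −0.75 ln(0.276)
  = −0.75 × (-1.287354) = 0.965516 substitutions/site.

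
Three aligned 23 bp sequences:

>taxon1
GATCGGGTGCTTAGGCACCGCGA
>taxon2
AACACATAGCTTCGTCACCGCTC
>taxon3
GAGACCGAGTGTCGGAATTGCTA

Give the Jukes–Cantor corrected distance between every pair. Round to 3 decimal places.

d(taxon1,taxon2) = 0.761, d(taxon1,taxon3) = 0.892, d(taxon2,taxon3) = 0.761

taxon1–taxon2: 11/23 sites differ → p ≈ 0.478261, d = −0.75 ln(1 − 0.637681) = 0.761423 ≈ 0.761.
taxon1–taxon3: 12/23 sites differ → p ≈ 0.521739, d = −0.75 ln(1 − 0.695652) = 0.892188 ≈ 0.892.
taxon2–taxon3: 11/23 sites differ → p ≈ 0.478261, d = −0.75 ln(1 − 0.637681) = 0.761423 ≈ 0.761.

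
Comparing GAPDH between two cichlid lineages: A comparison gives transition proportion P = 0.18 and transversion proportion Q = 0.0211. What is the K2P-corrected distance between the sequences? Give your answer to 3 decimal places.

Under the Kimura two-parameter model, d = −½ ln(1 − 2P − Q) − ¼ ln(1 − 2Q).
1 − 2P − Q = 0.6189, giving −½ ln(0.6189) = 0.239906.
1 − 2Q = 0.9578, giving −¼ ln(0.9578) = 0.010779.
d = 0.239906 + 0.010779 = 0.250685.

0.251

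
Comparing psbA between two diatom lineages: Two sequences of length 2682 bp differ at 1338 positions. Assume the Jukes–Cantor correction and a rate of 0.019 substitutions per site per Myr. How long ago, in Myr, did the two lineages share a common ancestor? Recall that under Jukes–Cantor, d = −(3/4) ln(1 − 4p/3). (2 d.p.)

p = 1338/2682 ≈ 0.498881.
d = −(3/4) ln(1 − 4p/3) = −0.75 ln(1 − 0.665175) = −0.75 ln(0.334825)
  = −0.75 × (-1.094147) = 0.820610 substitutions/site.
Under a molecular clock d = 2μt, so t = d/(2μ) = 0.820610 / (2 × 0.019) = 21.60 Myr.

21.60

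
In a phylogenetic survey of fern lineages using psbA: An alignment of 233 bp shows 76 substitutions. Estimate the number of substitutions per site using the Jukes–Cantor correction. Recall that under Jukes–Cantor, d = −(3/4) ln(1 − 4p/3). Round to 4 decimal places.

p = 76/233 ≈ 0.32618.
d = −(3/4) ln(1 − 4p/3) = −0.75 ln(1 − 0.434907) = −0.75 ln(0.565093)
  = −0.75 × (-0.570765) = 0.428074 substitutions/site.

0.4281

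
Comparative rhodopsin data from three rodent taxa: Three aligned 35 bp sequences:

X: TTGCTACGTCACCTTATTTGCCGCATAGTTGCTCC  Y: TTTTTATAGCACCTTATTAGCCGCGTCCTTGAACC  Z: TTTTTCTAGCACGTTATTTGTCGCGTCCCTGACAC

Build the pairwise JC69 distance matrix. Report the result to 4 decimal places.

X–Y: 11/35 sites differ → p ≈ 0.314286, d = −0.75 ln(1 − 0.419048) = 0.407315 ≈ 0.4073.
X–Z: 15/35 sites differ → p ≈ 0.428571, d = −0.75 ln(1 − 0.571428) = 0.635472 ≈ 0.6355.
Y–Z: 7/35 sites differ → p = 0.2, d = −0.75 ln(1 − 0.266667) = 0.232617 ≈ 0.2326.

d(X,Y) = 0.4073, d(X,Z) = 0.6355, d(Y,Z) = 0.2326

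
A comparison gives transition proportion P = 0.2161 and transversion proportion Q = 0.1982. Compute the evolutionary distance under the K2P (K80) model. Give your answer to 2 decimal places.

0.62

Under the Kimura two-parameter model, d = −½ ln(1 − 2P − Q) − ¼ ln(1 − 2Q).
1 − 2P − Q = 0.3696, giving −½ ln(0.3696) = 0.497667.
1 − 2Q = 0.6036, giving −¼ ln(0.6036) = 0.126211.
d = 0.497667 + 0.126211 = 0.623878.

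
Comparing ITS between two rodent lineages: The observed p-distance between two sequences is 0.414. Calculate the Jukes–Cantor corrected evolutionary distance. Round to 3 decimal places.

0.602

d = −(3/4) ln(1 − 4p/3) = −0.75 ln(1 − 0.552) = −0.75 ln(0.448)
  = −0.75 × (-0.802962) = 0.602222 substitutions/site.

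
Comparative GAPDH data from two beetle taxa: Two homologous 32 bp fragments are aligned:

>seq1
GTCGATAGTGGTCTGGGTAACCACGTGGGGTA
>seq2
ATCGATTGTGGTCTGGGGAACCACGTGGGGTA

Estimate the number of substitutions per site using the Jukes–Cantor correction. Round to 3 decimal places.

The sequences differ at 3 of 32 sites (1, 7, 18), so p = 3/32 = 0.09375.
d = −(3/4) ln(1 − 4p/3) = −0.75 ln(1 − 0.125) = −0.75 ln(0.875)
  = −0.75 × (-0.133531) = 0.100148 substitutions/site.

0.100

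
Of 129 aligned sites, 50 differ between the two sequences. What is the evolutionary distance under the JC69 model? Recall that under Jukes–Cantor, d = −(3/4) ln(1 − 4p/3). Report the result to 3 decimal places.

0.545

p = 50/129 ≈ 0.387597.
d = −(3/4) ln(1 − 4p/3) = −0.75 ln(1 − 0.516796) = −0.75 ln(0.483204)
  = −0.75 × (-0.727316) = 0.545487 substitutions/site.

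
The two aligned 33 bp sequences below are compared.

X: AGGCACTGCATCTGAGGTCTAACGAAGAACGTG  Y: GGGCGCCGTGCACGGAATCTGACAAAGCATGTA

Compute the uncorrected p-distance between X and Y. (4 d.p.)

The sequences differ at 16 of 33 positions.
p = 16/33 = 0.484848… ≈ 0.4848 (to 4 d.p.).

0.4848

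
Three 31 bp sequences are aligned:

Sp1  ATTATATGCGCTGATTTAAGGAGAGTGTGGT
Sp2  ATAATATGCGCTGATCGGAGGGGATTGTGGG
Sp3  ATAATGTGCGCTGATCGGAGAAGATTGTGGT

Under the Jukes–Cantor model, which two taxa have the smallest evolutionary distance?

Sp1–Sp2: 7/31 differ, p = 0.226, d = 0.269.
Sp1–Sp3: 7/31 differ, p = 0.226, d = 0.269.
Sp2–Sp3: 4/31 differ, p = 0.129, d = 0.142.
The smallest distance is between Sp2 and Sp3.

Sp2 and Sp3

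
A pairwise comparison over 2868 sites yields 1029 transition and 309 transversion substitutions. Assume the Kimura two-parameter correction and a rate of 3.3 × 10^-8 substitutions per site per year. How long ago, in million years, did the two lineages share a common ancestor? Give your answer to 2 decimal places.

P = 1029/2868 ≈ 0.358787 and Q = 309/2868 ≈ 0.107741.
Under the Kimura two-parameter model, d = −½ ln(1 − 2P − Q) − ¼ ln(1 − 2Q).
1 − 2P − Q = 0.174685, giving −½ ln(0.174685) = 0.872385.
1 − 2Q = 0.784518, giving −¼ ln(0.784518) = 0.060671.
d = 0.872385 + 0.060671 = 0.933056.
Under a molecular clock d = 2μt, so t = d/(2μ) = 0.933056 / (2 × 3.3 × 10^-8) = 14.14 million years.

14.14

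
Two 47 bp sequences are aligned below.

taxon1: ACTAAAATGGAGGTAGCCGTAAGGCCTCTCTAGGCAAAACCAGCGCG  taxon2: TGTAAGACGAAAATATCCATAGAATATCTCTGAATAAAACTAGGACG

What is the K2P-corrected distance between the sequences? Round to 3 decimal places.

0.834

Of 47 sites, 16 differences are transitions and 5 are transversions, so P = 16/47 ≈ 0.340426 and Q = 5/47 ≈ 0.106383.
Under the Kimura two-parameter model, d = −½ ln(1 − 2P − Q) − ¼ ln(1 − 2Q).
1 − 2P − Q = 0.212765, giving −½ ln(0.212765) = 0.773784.
1 − 2Q = 0.787234, giving −¼ ln(0.787234) = 0.059807.
d = 0.773784 + 0.059807 = 0.833591.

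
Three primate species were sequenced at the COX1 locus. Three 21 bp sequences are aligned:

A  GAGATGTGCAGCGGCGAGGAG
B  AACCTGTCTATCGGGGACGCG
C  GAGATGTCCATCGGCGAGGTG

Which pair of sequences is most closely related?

A and C

A–B: 9/21 differ, p = 0.429, d = 0.635.
A–C: 3/21 differ, p = 0.143, d = 0.158.
B–C: 7/21 differ, p = 0.333, d = 0.441.
The smallest distance is between A and C.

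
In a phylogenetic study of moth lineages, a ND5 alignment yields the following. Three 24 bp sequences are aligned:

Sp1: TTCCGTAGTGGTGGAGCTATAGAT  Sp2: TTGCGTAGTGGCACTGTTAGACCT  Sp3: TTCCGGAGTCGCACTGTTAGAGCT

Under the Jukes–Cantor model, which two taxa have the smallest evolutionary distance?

Sp1–Sp2: 9/24 differ, p = 0.375, d = 0.520.
Sp1–Sp3: 9/24 differ, p = 0.375, d = 0.520.
Sp2–Sp3: 4/24 differ, p = 0.167, d = 0.188.
The smallest distance is between Sp2 and Sp3.

Sp2 and Sp3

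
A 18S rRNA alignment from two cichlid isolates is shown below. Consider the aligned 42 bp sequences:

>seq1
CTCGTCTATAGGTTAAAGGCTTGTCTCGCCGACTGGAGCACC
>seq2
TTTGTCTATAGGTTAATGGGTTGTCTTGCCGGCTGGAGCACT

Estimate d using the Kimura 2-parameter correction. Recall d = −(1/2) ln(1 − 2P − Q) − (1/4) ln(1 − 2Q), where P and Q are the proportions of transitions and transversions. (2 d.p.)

Of 42 sites, 5 differences are transitions and 2 are transversions, so P = 5/42 ≈ 0.119048 and Q = 2/42 ≈ 0.047619.
Under the Kimura two-parameter model, d = −½ ln(1 − 2P − Q) − ¼ ln(1 − 2Q).
1 − 2P − Q = 0.714285, giving −½ ln(0.714285) = 0.168237.
1 − 2Q = 0.904762, giving −¼ ln(0.904762) = 0.025021.
d = 0.168237 + 0.025021 = 0.193258.

0.19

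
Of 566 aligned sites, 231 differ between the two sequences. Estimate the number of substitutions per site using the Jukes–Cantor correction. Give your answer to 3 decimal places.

0.589

p = 231/566 ≈ 0.408127.
d = −(3/4) ln(1 − 4p/3) = −0.75 ln(1 − 0.544169) = −0.75 ln(0.455831)
  = −0.75 × (-0.785633) = 0.589225 substitutions/site.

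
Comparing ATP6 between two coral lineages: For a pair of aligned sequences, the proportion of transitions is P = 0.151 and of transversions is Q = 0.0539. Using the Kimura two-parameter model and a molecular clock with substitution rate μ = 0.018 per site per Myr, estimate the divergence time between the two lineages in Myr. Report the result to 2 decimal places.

6.90

Under the Kimura two-parameter model, d = −½ ln(1 − 2P − Q) − ¼ ln(1 − 2Q).
1 − 2P − Q = 0.6441, giving −½ ln(0.6441) = 0.219951.
1 − 2Q = 0.8922, giving −¼ ln(0.8922) = 0.028516.
d = 0.219951 + 0.028516 = 0.248467.
Under a molecular clock d = 2μt, so t = d/(2μ) = 0.248467 / (2 × 0.018) = 6.90 Myr.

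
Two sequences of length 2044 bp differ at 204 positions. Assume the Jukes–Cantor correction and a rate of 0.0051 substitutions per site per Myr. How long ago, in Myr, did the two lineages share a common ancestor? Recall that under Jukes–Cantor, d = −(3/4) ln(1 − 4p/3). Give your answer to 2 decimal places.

10.50

p = 204/2044 ≈ 0.099804.
d = −(3/4) ln(1 − 4p/3) = −0.75 ln(1 − 0.133072) = −0.75 ln(0.866928)
  = −0.75 × (-0.142799) = 0.107099 substitutions/site.
Under a molecular clock d = 2μt, so t = d/(2μ) = 0.107099 / (2 × 0.0051) = 10.50 Myr.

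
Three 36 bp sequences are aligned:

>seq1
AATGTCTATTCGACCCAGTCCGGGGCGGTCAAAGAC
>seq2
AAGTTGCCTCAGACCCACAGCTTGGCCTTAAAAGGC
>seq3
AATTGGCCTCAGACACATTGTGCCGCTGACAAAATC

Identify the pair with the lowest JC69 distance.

seq2 and seq3

seq1–seq2: 16/36 differ, p = 0.444, d = 0.673.
seq1–seq3: 17/36 differ, p = 0.472, d = 0.745.
seq2–seq3: 15/36 differ, p = 0.417, d = 0.608.
The smallest distance is between seq2 and seq3.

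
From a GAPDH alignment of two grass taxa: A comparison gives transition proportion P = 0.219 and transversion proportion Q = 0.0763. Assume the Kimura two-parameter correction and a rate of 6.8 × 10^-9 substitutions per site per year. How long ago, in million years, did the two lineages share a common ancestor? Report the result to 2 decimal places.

29.59

Under the Kimura two-parameter model, d = −½ ln(1 − 2P − Q) − ¼ ln(1 − 2Q).
1 − 2P − Q = 0.4857, giving −½ ln(0.4857) = 0.361082.
1 − 2Q = 0.8474, giving −¼ ln(0.8474) = 0.041396.
d = 0.361082 + 0.041396 = 0.402478.
Under a molecular clock d = 2μt, so t = d/(2μ) = 0.402478 / (2 × 6.8 × 10^-9) = 29.59 million years.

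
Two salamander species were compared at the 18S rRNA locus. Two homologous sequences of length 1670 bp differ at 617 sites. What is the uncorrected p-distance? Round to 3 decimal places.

0.369

p = 617/1670 = 0.369461… ≈ 0.369 (to 3 d.p.).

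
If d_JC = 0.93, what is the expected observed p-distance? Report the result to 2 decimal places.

p = (3/4)(1 − e^(−4d/3)) = 0.75 × (1 − e^(-1.24)) = 0.75 × (1 − 0.289384) = 0.532962.

0.53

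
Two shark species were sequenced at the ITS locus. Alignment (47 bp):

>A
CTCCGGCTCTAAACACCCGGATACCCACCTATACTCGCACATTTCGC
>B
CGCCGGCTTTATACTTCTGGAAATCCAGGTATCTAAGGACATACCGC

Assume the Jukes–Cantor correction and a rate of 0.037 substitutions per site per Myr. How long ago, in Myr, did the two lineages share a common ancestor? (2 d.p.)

6.67

The sequences differ at 17 of 47 sites, so p = 17/47 ≈ 0.361702.
d = −(3/4) ln(1 − 4p/3) = −0.75 ln(1 − 0.482269) = −0.75 ln(0.517731)
  = −0.75 × (-0.658299) = 0.493724 substitutions/site.
Under a molecular clock d = 2μt, so t = d/(2μ) = 0.493724 / (2 × 0.037) = 6.67 Myr.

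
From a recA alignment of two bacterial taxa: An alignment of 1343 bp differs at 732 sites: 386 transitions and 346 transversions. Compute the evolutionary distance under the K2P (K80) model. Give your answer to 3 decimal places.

P = 386/1343 ≈ 0.287416 and Q = 346/1343 ≈ 0.257632.
Under the Kimura two-parameter model, d = −½ ln(1 − 2P − Q) − ¼ ln(1 − 2Q).
1 − 2P − Q = 0.167536, giving −½ ln(0.167536) = 0.893279.
1 − 2Q = 0.484736, giving −¼ ln(0.484736) = 0.181038.
d = 0.893279 + 0.181038 = 1.074317.

1.074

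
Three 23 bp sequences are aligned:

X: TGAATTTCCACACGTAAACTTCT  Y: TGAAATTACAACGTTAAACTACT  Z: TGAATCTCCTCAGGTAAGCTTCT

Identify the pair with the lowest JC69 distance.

X and Z

X–Y: 7/23 differ, p = 0.304, d = 0.390.
X–Z: 4/23 differ, p = 0.174, d = 0.198.
Y–Z: 9/23 differ, p = 0.391, d = 0.553.
The smallest distance is between X and Z.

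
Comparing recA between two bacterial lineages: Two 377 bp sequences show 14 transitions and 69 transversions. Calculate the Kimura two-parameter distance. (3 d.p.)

P = 14/377 ≈ 0.037135 and Q = 69/377 ≈ 0.183024.
Under the Kimura two-parameter model, d = −½ ln(1 − 2P − Q) − ¼ ln(1 − 2Q).
1 − 2P − Q = 0.742706, giving −½ ln(0.742706) = 0.148728.
1 − 2Q = 0.633952, giving −¼ ln(0.633952) = 0.113946.
d = 0.148728 + 0.113946 = 0.262674.

0.263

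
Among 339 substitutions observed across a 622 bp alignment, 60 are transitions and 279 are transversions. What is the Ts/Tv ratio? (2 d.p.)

0.22

R = 60/279 = 0.215053… ≈ 0.22 (to 2 d.p.).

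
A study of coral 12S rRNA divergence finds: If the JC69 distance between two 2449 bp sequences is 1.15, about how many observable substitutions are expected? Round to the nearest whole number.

1440

Invert JC69: p = (3/4)(1 − e^(−4d/3)) = 0.75 × (1 − e^(-1.533333)) = 0.75 × (1 − 0.215815) = 0.588139.
Expected differing sites = pL ≈ 0.588139 × 2449 = 1440.352411 ≈ 1440.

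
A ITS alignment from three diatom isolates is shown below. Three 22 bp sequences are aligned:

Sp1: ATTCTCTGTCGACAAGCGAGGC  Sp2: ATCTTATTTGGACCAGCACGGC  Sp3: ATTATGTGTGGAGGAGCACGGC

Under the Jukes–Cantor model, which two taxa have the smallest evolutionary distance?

Sp1–Sp2: 8/22 differ, p = 0.364, d = 0.497.
Sp1–Sp3: 7/22 differ, p = 0.318, d = 0.414.
Sp2–Sp3: 6/22 differ, p = 0.273, d = 0.339.
The smallest distance is between Sp2 and Sp3.

Sp2 and Sp3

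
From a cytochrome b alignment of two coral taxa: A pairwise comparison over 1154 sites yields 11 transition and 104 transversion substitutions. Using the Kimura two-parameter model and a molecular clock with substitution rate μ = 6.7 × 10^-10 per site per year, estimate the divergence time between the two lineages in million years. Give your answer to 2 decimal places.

80.22

P = 11/1154 ≈ 0.009532 and Q = 104/1154 ≈ 0.090121.
Under the Kimura two-parameter model, d = −½ ln(1 − 2P − Q) − ¼ ln(1 − 2Q).
1 − 2P − Q = 0.890815, giving −½ ln(0.890815) = 0.057809.
1 − 2Q = 0.819758, giving −¼ ln(0.819758) = 0.049687.
d = 0.057809 + 0.049687 = 0.107496.
Under a molecular clock d = 2μt, so t = d/(2μ) = 0.107496 / (2 × 6.7 × 10^-10) = 80.22 million years.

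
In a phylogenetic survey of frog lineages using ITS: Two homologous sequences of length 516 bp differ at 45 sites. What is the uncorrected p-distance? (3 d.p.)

p = 45/516 = 0.087209… ≈ 0.087 (to 3 d.p.).

0.087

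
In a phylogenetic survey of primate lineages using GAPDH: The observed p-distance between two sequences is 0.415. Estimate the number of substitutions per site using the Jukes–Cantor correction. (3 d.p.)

d = −(3/4) ln(1 − 4p/3) = −0.75 ln(1 − 0.553333) = −0.75 ln(0.446667)
  = −0.75 × (-0.805942) = 0.604457 substitutions/site.

0.604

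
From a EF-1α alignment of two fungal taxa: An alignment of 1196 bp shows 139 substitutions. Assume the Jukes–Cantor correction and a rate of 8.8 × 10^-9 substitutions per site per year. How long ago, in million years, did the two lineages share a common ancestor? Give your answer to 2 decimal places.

p = 139/1196 ≈ 0.116221.
d = −(3/4) ln(1 − 4p/3) = −0.75 ln(1 − 0.154961) = −0.75 ln(0.845039)
  = −0.75 × (-0.168372) = 0.126279 substitutions/site.
Under a molecular clock d = 2μt, so t = d/(2μ) = 0.126279 / (2 × 8.8 × 10^-9) = 7.17 million years.

7.17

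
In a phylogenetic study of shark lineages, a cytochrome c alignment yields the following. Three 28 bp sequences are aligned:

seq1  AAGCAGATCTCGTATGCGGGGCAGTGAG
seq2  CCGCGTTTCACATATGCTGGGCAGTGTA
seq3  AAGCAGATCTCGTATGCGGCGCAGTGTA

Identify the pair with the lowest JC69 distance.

seq1 and seq3

seq1–seq2: 10/28 differ, p = 0.357, d = 0.485.
seq1–seq3: 3/28 differ, p = 0.107, d = 0.116.
seq2–seq3: 9/28 differ, p = 0.321, d = 0.420.
The smallest distance is between seq1 and seq3.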